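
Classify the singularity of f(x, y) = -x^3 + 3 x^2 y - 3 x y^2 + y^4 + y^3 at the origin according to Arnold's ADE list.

The Hessian of f at 0 is [[0, 0], [0, 0]] with rank 0, so corank 2. A Groebner basis of the Jacobian ideal J(f) in C{x,y} is {y^3, x^2 - 2*x*y + y^2}; counting standard monomials gives mu = 6. Corank 2; j^3 = -(x - y)^3 is a perfect cube, so E-series; the 4-jet and mu = 6 give E_6.

E_6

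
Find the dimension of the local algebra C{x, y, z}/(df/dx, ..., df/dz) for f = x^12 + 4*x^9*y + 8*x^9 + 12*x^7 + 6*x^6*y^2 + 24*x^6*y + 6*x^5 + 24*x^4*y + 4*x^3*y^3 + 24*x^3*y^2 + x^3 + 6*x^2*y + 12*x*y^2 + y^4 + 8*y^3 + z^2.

6

The Hessian of f at 0 is [[0, 0, 0], [0, 0, 0], [0, 0, 2]] with rank 1, so corank 2. A Groebner basis of the Jacobian ideal J(f) in C{x,y,z} is {y^3, x^2 + 4*x*y + 4*y^2, z}; counting standard monomials gives mu = 6. Corank 2; j^3 = (x + 2*y)^3 is a perfect cube, so E-series; the 4-jet and mu = 6 give E_6.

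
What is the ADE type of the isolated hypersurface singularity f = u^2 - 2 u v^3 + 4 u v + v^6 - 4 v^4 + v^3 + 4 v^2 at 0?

The Hessian of f at 0 has rank 1. Corank 1: A-series; mu = 2 gives A_2.

A2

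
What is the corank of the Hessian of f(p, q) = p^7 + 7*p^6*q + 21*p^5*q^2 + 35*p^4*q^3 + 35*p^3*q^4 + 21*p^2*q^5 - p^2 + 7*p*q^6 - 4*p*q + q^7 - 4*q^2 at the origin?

Hessian at 0 has rank 1.

1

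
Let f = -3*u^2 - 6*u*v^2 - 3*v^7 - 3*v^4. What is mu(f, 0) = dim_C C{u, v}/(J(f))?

6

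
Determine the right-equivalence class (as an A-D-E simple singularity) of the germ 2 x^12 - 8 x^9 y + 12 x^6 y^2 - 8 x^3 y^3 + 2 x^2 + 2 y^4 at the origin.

The Hessian of f at 0 is [[4, 0], [0, 0]] with rank 1, so corank 1. A Groebner basis of the Jacobian ideal J(f) in C{x,y} is {y^3, x}; counting standard monomials gives mu = 3. Corank 1: A-series; mu = 3 gives A_3.

A_{3}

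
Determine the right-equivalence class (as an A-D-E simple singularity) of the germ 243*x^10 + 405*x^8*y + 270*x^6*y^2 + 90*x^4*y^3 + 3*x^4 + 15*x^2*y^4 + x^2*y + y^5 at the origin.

D6

The Hessian of f at 0 is [[0, 0], [0, 0]] with rank 0, so corank 2. A Groebner basis of the Jacobian ideal J(f) in C{x,y} is {x^2/5 + y^4, x^3, x*y}; counting standard monomials gives mu = 6. Corank 2; j^3 = x^2*y has shape L^2 M (L != M), so D-series; mu = 6 gives D_6.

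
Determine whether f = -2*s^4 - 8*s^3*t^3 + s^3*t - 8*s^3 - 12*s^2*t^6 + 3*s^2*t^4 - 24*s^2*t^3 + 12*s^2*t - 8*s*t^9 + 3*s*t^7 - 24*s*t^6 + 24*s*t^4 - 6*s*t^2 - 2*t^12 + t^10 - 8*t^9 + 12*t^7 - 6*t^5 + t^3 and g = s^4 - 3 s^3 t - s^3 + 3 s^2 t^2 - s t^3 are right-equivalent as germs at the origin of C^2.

The Hessian of f at 0 has rank 0. Corank 2; j^3 = -(2*s - t)^3 is a perfect cube, so E-series; the 4-jet and mu = 7 give E_7. The Hessian of g at 0 has rank 0. Corank 2; j^3 = -s^3 is a perfect cube, so E-series; the 4-jet and mu = 7 give E_7. Both have type E_7, hence right-equivalent.

Yes.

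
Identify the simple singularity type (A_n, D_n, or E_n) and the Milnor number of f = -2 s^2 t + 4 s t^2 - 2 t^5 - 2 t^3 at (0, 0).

The Hessian of f at 0 has rank 0. Corank 2; j^3 = -2*t*(s - t)^2 has shape L^2 M (L != M), so D-series; mu = 6 gives D_6.

Type D6, Milnor number mu = 6.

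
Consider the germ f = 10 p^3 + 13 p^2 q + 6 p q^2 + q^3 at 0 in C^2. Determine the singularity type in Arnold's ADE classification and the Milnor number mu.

Type D_4, Milnor number mu = 4.

The Hessian of f at 0 has rank 0. Corank 2; j^3 = (2*p + q)*(5*p^2 + 4*p*q + q^2) splits into three distinct lines over C (the quadratic factor has nonzero discriminant), so D_4.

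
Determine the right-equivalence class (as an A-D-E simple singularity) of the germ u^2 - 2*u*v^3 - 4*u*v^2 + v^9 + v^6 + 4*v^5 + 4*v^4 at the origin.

The Hessian of f at 0 is [[2, 0], [0, 0]] with rank 1, so corank 1. A Groebner basis of the Jacobian ideal J(f) in C{u,v} is {u^2*v^2 - 4*u^2*v + 12*u^2 - 32*u*v^2 + 16*u*v - 32*u + 64*v^2, u^3 - 12*u^2*v + 40*u^2 - 112*u*v^2 + 64*u*v - 128*u + 256*v^2, -u + v^3 + 2*v^2}; counting standard monomials gives mu = 8. Corank 1: A-series; mu = 8 gives A_8.

A_8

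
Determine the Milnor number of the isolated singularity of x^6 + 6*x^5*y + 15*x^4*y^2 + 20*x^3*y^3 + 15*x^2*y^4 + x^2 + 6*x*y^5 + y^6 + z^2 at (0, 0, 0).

5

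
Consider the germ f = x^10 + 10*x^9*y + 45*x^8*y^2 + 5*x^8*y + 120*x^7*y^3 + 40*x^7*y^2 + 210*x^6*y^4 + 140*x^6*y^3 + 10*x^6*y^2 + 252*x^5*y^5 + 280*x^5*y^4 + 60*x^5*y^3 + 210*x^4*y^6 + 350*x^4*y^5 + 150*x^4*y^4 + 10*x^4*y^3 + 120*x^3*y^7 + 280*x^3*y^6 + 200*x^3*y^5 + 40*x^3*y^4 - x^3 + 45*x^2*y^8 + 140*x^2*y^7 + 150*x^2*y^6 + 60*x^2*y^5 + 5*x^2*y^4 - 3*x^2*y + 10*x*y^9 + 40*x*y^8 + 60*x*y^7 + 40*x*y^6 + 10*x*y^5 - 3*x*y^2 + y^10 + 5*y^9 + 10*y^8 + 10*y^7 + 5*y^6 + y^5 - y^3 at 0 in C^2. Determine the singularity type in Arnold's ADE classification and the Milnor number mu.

Type E_{8}, Milnor number mu = 8.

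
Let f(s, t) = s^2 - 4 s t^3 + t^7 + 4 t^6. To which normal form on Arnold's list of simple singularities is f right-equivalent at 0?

The Hessian of f at 0 has rank 1. Corank 1: A-series; mu = 6 gives A_6.

A_{6}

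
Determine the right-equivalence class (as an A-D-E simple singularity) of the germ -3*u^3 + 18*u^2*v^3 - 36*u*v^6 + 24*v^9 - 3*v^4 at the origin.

E_6

The Hessian of f at 0 has rank 0. Corank 2; j^3 = -3*u^3 is a perfect cube, so E-series; the 4-jet and mu = 6 give E_6.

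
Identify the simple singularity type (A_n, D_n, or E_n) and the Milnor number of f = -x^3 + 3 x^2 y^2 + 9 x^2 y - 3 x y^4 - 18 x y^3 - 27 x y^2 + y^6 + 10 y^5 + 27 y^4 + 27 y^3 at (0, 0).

The Hessian of f at 0 has rank 0. Corank 2; j^3 = -(x - 3*y)^3 is a perfect cube, so E-series; the 5-jet and mu = 8 give E_8.

Type E8, Milnor number mu = 8.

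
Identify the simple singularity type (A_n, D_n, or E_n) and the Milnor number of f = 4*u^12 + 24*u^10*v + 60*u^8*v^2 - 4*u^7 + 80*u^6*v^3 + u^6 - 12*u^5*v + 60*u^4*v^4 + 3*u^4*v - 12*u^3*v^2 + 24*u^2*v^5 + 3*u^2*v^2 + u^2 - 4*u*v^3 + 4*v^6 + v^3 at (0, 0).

The Hessian of f at 0 has rank 1. Corank 1: A-series; mu = 2 gives A_2.

Type A_2, Milnor number mu = 2.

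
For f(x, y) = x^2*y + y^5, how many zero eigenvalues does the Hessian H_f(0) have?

2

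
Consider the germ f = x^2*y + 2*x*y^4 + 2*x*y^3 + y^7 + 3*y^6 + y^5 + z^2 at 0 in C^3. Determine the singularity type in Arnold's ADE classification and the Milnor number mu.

Type D_7, Milnor number mu = 7.

The Hessian of f at 0 has rank 1. Corank 2; j^3 = x^2*y has shape L^2 M (L != M), so D-series; mu = 7 gives D_7.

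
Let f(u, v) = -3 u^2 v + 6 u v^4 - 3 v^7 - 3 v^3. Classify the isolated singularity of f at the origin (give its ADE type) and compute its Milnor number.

Type D_4, Milnor number mu = 4.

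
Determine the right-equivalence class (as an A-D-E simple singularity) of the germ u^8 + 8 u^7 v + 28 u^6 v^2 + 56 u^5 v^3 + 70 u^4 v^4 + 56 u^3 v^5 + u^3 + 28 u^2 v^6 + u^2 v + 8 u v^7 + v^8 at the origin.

The Hessian of f at 0 is [[0, 0], [0, 0]] with rank 0, so corank 2. A Groebner basis of the Jacobian ideal J(f) in C{u,v} is {-u*v/8 + v^7, u*v^2, u^2 + u*v}; counting standard monomials gives mu = 9. Corank 2; j^3 = u^2*(u + v) has shape L^2 M (L != M), so D-series; mu = 9 gives D_9.

D_{9}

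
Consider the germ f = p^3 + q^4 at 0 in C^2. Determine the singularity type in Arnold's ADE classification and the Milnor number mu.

Type E6, Milnor number mu = 6.

The Hessian of f at 0 has rank 0. Corank 2; j^3 = p^3 is a perfect cube, so E-series; the 4-jet and mu = 6 give E_6.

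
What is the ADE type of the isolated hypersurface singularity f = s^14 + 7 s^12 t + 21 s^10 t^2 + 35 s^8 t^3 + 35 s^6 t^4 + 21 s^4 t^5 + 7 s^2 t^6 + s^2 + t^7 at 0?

The Hessian of f at 0 is [[2, 0], [0, 0]] with rank 1, so corank 1. A Groebner basis of the Jacobian ideal J(f) in C{s,t} is {t^6, s}; counting standard monomials gives mu = 6. Corank 1: A-series; mu = 6 gives A_6.

A_6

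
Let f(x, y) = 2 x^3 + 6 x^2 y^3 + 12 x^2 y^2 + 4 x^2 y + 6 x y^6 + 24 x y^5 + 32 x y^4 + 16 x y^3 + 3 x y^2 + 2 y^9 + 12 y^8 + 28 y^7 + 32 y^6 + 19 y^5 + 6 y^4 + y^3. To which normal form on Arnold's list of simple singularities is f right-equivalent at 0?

D_4

The Hessian of f at 0 has rank 0. Corank 2; j^3 = (x + y)*(2*x^2 + 2*x*y + y^2) splits into three distinct lines over C (the quadratic factor has nonzero discriminant), so D_4.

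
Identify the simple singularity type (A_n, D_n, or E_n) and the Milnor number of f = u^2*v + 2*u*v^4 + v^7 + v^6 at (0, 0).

Type D7, Milnor number mu = 7.

The Hessian of f at 0 is [[0, 0], [0, 0]] with rank 0, so corank 2. A Groebner basis of the Jacobian ideal J(f) in C{u,v} is {u*v + v^4, u^3, u^2*v, -u^2/6 + u*v^2}; counting standard monomials gives mu = 7. Corank 2; j^3 = u^2*v has shape L^2 M (L != M), so D-series; mu = 7 gives D_7.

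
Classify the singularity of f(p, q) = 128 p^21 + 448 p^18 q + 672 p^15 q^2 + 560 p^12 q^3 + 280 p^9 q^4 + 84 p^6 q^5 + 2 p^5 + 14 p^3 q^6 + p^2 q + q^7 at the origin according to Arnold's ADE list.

D_8

The Hessian of f at 0 has rank 0. Corank 2; j^3 = p^2*q has shape L^2 M (L != M), so D-series; mu = 8 gives D_8.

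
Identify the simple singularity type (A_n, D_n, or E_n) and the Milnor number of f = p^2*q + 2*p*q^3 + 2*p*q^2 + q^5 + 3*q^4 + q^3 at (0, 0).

The Hessian of f at 0 is [[0, 0], [0, 0]] with rank 0, so corank 2. A Groebner basis of the Jacobian ideal J(f) in C{p,q} is {p*q^2 - p*q - q^2, p*q + q^3 + q^2, p^2 - 2*p*q - 3*q^2}; counting standard monomials gives mu = 5. Corank 2; j^3 = q*(p + q)^2 has shape L^2 M (L != M), so D-series; mu = 5 gives D_5.

Type D5, Milnor number mu = 5.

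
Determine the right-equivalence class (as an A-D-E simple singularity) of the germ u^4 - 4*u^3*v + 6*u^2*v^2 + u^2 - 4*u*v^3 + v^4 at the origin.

The Hessian of f at 0 has rank 1. Corank 1: A-series; mu = 3 gives A_3.

A_{3}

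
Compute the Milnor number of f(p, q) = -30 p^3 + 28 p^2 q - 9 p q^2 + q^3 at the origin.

The Hessian of f at 0 is [[0, 0], [0, 0]] with rank 0, so corank 2. A Groebner basis of the Jacobian ideal J(f) in C{p,q} is {q^3, p^2 - 3*q^2/26, p*q - 9*q^2/26}; counting standard monomials gives mu = 4. Corank 2; j^3 = -(3*p - q)*(10*p^2 - 6*p*q + q^2) splits into three distinct lines over C (the quadratic factor has nonzero discriminant), so D_4.

4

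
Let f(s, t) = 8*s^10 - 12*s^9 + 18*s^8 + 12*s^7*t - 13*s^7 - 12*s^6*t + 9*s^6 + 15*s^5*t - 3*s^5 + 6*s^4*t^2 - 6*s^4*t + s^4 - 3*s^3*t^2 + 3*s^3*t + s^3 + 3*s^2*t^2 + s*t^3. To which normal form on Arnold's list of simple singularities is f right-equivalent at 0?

E_{7}

The Hessian of f at 0 has rank 0. Corank 2; j^3 = s^3 is a perfect cube, so E-series; the 4-jet and mu = 7 give E_7.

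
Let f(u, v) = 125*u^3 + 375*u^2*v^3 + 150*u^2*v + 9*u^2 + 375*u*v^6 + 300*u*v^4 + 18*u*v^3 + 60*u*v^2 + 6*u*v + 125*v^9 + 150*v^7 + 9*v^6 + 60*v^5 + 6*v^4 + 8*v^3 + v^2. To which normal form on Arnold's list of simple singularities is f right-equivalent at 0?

A_2

The Hessian of f at 0 has rank 1. Corank 1: A-series; mu = 2 gives A_2.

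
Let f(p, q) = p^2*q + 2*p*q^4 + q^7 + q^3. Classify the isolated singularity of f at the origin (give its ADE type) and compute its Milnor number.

Type D_{4}, Milnor number mu = 4.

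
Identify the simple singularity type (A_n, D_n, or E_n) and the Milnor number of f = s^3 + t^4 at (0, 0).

Type E6, Milnor number mu = 6.

The Hessian of f at 0 has rank 0. Corank 2; j^3 = s^3 is a perfect cube, so E-series; the 4-jet and mu = 6 give E_6.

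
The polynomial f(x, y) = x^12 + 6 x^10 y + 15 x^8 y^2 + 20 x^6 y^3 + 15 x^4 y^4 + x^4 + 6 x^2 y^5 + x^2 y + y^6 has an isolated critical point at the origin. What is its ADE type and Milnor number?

The Hessian of f at 0 is [[0, 0], [0, 0]] with rank 0, so corank 2. A Groebner basis of the Jacobian ideal J(f) in C{x,y} is {x^2/6 + y^5, x^3, x*y}; counting standard monomials gives mu = 7. Corank 2; j^3 = x^2*y has shape L^2 M (L != M), so D-series; mu = 7 gives D_7.

Type D_{7}, Milnor number mu = 7.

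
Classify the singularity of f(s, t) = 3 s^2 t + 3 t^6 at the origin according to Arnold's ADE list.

The Hessian of f at 0 has rank 0. Corank 2; j^3 = 3*s^2*t has shape L^2 M (L != M), so D-series; mu = 7 gives D_7.

D_7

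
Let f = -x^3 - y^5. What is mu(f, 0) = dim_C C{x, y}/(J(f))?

The Hessian of f at 0 is [[0, 0], [0, 0]] with rank 0, so corank 2. A Groebner basis of the Jacobian ideal J(f) in C{x,y} is {y^4, x^2}; counting standard monomials gives mu = 8. Corank 2; j^3 = -x^3 is a perfect cube, so E-series; the 5-jet and mu = 8 give E_8.

8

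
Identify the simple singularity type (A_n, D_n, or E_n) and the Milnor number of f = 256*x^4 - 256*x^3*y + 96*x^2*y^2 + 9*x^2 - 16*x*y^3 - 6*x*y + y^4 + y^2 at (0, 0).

Type A_3, Milnor number mu = 3.

The Hessian of f at 0 has rank 1. Corank 1: A-series; mu = 3 gives A_3.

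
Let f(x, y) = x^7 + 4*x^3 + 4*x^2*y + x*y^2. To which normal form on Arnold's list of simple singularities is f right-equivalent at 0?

D8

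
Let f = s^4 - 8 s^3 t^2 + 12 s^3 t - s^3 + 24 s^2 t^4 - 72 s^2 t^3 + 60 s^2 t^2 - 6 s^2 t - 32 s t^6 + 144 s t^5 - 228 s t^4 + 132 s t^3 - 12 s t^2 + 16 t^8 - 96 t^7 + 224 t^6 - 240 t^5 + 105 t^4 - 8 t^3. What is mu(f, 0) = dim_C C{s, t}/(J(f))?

The Hessian of f at 0 has rank 0. Corank 2; j^3 = -(s + 2*t)^3 is a perfect cube, so E-series; the 4-jet and mu = 6 give E_6.

6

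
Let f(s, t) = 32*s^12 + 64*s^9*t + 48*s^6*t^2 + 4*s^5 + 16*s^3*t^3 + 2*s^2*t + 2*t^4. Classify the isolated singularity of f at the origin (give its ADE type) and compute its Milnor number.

The Hessian of f at 0 has rank 0. Corank 2; j^3 = 2*s^2*t has shape L^2 M (L != M), so D-series; mu = 5 gives D_5.

Type D_5, Milnor number mu = 5.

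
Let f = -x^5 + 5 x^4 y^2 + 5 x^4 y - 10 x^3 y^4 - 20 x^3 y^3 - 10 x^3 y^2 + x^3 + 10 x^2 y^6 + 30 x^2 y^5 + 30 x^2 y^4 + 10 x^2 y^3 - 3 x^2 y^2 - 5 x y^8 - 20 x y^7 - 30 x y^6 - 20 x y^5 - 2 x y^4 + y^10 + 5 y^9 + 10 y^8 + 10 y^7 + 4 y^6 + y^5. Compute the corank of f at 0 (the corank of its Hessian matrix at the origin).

2

The Hessian at 0 is [[0, 0], [0, 0]] of rank 0; hence corank 2.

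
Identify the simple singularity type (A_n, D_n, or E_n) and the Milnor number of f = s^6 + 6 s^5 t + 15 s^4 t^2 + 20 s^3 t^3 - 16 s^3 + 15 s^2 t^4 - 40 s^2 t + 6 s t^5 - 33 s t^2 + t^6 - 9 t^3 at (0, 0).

Type D_{7}, Milnor number mu = 7.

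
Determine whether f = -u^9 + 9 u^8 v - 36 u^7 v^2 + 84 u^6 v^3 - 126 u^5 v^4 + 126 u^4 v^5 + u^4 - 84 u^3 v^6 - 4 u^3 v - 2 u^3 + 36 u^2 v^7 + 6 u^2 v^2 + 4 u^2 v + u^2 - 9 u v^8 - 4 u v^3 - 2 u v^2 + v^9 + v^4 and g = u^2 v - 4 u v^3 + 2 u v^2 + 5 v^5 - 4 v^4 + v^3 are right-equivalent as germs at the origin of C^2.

No.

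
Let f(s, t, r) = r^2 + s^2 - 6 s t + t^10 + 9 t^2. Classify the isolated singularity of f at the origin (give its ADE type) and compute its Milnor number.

The Hessian of f at 0 has rank 2. Corank 1: A-series; mu = 9 gives A_9.

Type A_9, Milnor number mu = 9.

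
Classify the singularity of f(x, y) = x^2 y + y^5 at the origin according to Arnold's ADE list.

D_6

The Hessian of f at 0 is [[0, 0], [0, 0]] with rank 0, so corank 2. A Groebner basis of the Jacobian ideal J(f) in C{x,y} is {x^2/5 + y^4, x^3, x*y}; counting standard monomials gives mu = 6. Corank 2; j^3 = x^2*y has shape L^2 M (L != M), so D-series; mu = 6 gives D_6.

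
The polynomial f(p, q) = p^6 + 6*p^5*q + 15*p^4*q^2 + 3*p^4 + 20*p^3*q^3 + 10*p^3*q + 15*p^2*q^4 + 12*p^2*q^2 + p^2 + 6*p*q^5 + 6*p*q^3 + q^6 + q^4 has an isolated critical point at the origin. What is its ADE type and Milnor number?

Type A_{3}, Milnor number mu = 3.

The Hessian of f at 0 has rank 1. Corank 1: A-series; mu = 3 gives A_3.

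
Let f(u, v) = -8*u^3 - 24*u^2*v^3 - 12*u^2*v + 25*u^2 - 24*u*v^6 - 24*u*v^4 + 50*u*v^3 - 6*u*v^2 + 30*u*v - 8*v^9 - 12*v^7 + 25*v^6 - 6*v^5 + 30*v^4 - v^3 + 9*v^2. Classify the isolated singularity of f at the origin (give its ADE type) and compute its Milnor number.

The Hessian of f at 0 has rank 1. Corank 1: A-series; mu = 2 gives A_2.

Type A_2, Milnor number mu = 2.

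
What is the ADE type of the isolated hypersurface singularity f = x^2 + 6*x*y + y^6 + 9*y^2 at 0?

A_{5}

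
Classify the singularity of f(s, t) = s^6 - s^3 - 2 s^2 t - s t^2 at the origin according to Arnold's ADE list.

D_{7}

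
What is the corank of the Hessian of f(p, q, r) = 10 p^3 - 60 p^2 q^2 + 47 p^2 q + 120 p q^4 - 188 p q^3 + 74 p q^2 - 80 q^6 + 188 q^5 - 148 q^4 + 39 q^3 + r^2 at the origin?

2

Hessian at 0 has rank 1.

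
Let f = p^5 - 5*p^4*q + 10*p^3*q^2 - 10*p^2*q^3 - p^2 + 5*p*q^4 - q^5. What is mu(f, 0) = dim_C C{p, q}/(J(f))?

The Hessian of f at 0 is [[-2, 0], [0, 0]] with rank 1, so corank 1. A Groebner basis of the Jacobian ideal J(f) in C{p,q} is {q^4, p}; counting standard monomials gives mu = 4. Corank 1: A-series; mu = 4 gives A_4.

4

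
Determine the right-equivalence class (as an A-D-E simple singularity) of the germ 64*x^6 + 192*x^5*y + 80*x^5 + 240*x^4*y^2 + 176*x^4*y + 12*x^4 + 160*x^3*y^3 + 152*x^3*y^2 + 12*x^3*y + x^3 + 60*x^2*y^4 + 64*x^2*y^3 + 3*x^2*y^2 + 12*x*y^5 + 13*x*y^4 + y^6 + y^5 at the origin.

E8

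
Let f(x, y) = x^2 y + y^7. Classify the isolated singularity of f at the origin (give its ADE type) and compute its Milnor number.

The Hessian of f at 0 has rank 0. Corank 2; j^3 = x^2*y has shape L^2 M (L != M), so D-series; mu = 8 gives D_8.

Type D8, Milnor number mu = 8.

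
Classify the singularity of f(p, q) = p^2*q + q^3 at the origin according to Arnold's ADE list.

D4

The Hessian of f at 0 is [[0, 0], [0, 0]] with rank 0, so corank 2. A Groebner basis of the Jacobian ideal J(f) in C{p,q} is {q^3, p^2 + 3*q^2, p*q}; counting standard monomials gives mu = 4. Corank 2; j^3 = q*(p^2 + q^2) splits into three distinct lines over C (the quadratic factor has nonzero discriminant), so D_4.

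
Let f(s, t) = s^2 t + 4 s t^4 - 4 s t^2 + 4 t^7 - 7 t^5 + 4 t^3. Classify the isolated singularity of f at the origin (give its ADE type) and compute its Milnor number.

The Hessian of f at 0 is [[0, 0], [0, 0]] with rank 0, so corank 2. A Groebner basis of the Jacobian ideal J(f) in C{s,t} is {s*t/2 + t^4 - t^2, s*t^2 - 2*t^3, s^2 - 13*s*t/2 + 9*t^2}; counting standard monomials gives mu = 6. Corank 2; j^3 = t*(s - 2*t)^2 has shape L^2 M (L != M), so D-series; mu = 6 gives D_6.

Type D_{6}, Milnor number mu = 6.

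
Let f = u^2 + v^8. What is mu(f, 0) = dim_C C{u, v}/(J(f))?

7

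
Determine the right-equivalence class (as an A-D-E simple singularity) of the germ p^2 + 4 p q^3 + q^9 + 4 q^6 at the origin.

The Hessian of f at 0 has rank 1. Corank 1: A-series; mu = 8 gives A_8.

A8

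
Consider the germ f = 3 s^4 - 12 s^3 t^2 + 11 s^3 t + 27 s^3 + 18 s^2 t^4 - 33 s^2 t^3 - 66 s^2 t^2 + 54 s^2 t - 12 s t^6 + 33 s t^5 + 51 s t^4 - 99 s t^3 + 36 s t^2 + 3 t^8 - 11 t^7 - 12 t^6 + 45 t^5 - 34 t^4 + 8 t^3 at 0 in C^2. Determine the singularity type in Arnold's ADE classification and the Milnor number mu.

The Hessian of f at 0 has rank 0. Corank 2; j^3 = (3*s + 2*t)^3 is a perfect cube, so E-series; the 4-jet and mu = 7 give E_7.

Type E_7, Milnor number mu = 7.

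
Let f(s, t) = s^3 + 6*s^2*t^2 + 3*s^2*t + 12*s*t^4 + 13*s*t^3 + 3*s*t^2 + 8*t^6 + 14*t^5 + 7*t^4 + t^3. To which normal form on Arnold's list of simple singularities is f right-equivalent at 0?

The Hessian of f at 0 is [[0, 0], [0, 0]] with rank 0, so corank 2. A Groebner basis of the Jacobian ideal J(f) in C{s,t} is {-s^2/4 - s*t/2 + t^4 - t^3/12 - t^2/4, s^3 + 5*s^2/4 + 5*s*t/2 + 17*t^3/12 + 5*t^2/4, s^2*t - 11*s^2/12 - 11*s*t/6 - 47*t^3/36 - 11*t^2/12, s^2/2 + s*t^2 + s*t + 7*t^3/6 + t^2/2}; counting standard monomials gives mu = 7. Corank 2; j^3 = (s + t)^3 is a perfect cube, so E-series; the 4-jet and mu = 7 give E_7.

E7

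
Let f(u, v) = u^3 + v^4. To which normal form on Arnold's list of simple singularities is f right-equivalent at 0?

E_6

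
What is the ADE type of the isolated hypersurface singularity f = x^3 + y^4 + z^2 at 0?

E_{6}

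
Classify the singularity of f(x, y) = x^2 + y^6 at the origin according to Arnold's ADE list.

A5

The Hessian of f at 0 is [[2, 0], [0, 0]] with rank 1, so corank 1. A Groebner basis of the Jacobian ideal J(f) in C{x,y} is {y^5, x}; counting standard monomials gives mu = 5. Corank 1: A-series; mu = 5 gives A_5.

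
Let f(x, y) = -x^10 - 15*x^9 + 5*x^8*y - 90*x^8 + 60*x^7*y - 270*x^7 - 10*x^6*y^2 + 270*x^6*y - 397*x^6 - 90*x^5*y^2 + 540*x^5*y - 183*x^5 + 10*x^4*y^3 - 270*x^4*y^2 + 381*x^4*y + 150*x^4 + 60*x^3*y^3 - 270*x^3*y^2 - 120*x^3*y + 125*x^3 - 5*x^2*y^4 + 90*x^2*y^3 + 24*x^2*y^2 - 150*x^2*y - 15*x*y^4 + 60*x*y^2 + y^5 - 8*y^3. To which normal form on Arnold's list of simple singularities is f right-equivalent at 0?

The Hessian of f at 0 has rank 0. Corank 2; j^3 = (5*x - 2*y)^3 is a perfect cube, so E-series; the 5-jet and mu = 8 give E_8.

E_{8}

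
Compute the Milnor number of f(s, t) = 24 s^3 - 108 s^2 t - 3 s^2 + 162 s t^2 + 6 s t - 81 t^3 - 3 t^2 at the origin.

The Hessian of f at 0 has rank 1. Corank 1: A-series; mu = 2 gives A_2.

2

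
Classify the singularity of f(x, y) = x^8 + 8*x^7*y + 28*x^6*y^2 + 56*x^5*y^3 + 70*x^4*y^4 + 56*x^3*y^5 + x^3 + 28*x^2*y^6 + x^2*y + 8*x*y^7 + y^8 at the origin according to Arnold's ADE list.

D9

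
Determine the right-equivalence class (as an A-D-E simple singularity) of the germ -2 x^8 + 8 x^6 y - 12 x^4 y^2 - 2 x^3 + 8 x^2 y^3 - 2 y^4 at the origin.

E_6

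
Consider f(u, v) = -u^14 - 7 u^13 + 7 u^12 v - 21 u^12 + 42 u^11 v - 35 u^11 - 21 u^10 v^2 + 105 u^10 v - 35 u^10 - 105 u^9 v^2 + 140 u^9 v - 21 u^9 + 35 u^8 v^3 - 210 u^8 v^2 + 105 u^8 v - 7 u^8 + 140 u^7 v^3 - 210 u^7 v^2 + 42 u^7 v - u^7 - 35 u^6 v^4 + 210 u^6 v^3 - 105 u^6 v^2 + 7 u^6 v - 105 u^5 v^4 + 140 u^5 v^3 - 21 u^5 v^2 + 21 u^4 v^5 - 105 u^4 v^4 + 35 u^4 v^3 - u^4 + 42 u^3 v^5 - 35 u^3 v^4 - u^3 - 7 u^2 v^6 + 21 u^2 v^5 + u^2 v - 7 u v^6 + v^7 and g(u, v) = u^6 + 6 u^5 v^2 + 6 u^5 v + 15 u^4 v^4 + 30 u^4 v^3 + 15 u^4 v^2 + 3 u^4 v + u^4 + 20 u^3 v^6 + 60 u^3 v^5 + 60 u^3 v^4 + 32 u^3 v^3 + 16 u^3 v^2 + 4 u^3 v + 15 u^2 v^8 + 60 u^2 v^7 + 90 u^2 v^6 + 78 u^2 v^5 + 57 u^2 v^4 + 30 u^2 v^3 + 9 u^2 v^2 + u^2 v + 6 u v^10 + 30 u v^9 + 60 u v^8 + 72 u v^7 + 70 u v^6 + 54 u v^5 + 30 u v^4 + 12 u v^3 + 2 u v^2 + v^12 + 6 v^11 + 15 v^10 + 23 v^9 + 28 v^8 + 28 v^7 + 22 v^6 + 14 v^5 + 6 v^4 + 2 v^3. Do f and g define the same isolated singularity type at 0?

No.

The Hessian of f at 0 has rank 0. Corank 2; j^3 = -u^2*(u - v) has shape L^2 M (L != M), so D-series; mu = 8 gives D_8. The Hessian of g at 0 has rank 0. Corank 2; j^3 = v*(u^2 + 2*u*v + 2*v^2) splits into three distinct lines over C (the quadratic factor has nonzero discriminant), so D_4. f is D_8 but g is D_4, hence not right-equivalent.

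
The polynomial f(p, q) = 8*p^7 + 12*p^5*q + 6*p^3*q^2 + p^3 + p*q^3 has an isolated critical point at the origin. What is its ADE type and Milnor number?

Type E_7, Milnor number mu = 7.

The Hessian of f at 0 has rank 0. Corank 2; j^3 = p^3 is a perfect cube, so E-series; the 4-jet and mu = 7 give E_7.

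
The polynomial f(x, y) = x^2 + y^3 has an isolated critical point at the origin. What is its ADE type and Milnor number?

Type A2, Milnor number mu = 2.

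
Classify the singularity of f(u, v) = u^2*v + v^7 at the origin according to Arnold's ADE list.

D8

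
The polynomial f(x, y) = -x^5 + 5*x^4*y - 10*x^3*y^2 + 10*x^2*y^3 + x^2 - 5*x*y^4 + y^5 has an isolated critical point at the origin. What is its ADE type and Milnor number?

The Hessian of f at 0 has rank 1. Corank 1: A-series; mu = 4 gives A_4.

Type A_4, Milnor number mu = 4.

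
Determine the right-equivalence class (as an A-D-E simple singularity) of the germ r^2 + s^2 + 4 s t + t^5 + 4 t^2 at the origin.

A_{4}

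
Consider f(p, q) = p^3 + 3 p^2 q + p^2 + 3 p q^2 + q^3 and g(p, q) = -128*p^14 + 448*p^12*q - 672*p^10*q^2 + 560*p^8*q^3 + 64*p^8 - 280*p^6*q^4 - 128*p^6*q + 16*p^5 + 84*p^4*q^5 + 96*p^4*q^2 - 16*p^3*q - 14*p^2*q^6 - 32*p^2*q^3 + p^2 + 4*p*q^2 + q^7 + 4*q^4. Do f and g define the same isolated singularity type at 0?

The Hessian of f at 0 is [[2, 0], [0, 0]] with rank 1, so corank 1. A Groebner basis of the Jacobian ideal J(f) in C{p,q} is {q^2, p}; counting standard monomials gives mu = 2. Corank 1: A-series; mu = 2 gives A_2. The Hessian of g at 0 is [[2, 0], [0, 0]] with rank 1, so corank 1. A Groebner basis of the Jacobian ideal J(g) in C{p,q} is {p^3, p^2*q - p/8 - q^2/4, p^2/2 + p*q^2, p*q/2 + q^3}; counting standard monomials gives mu = 6. Corank 1: A-series; mu = 6 gives A_6. f is A_2 but g is A_6, hence not right-equivalent.

No.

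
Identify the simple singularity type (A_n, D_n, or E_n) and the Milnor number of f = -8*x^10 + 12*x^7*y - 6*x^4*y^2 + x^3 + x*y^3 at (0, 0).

The Hessian of f at 0 is [[0, 0], [0, 0]] with rank 0, so corank 2. A Groebner basis of the Jacobian ideal J(f) in C{x,y} is {x^3, x*y^2, 3*x^2 + y^3}; counting standard monomials gives mu = 7. Corank 2; j^3 = x^3 is a perfect cube, so E-series; the 4-jet and mu = 7 give E_7.

Type E_7, Milnor number mu = 7.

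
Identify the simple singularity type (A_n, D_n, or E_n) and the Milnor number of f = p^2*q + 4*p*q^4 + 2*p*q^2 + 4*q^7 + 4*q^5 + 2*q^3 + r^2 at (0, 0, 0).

The Hessian of f at 0 is [[0, 0, 0], [0, 0, 0], [0, 0, 2]] with rank 1, so corank 2. A Groebner basis of the Jacobian ideal J(f) in C{p,q,r} is {q^3, p^2 + 2*q^2, p*q + q^2, r}; counting standard monomials gives mu = 4. Corank 2; j^3 = q*(p^2 + 2*p*q + 2*q^2) splits into three distinct lines over C (the quadratic factor has nonzero discriminant), so D_4.

Type D_4, Milnor number mu = 4.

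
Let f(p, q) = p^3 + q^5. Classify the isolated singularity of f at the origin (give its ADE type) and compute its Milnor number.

The Hessian of f at 0 is [[0, 0], [0, 0]] with rank 0, so corank 2. A Groebner basis of the Jacobian ideal J(f) in C{p,q} is {q^4, p^2}; counting standard monomials gives mu = 8. Corank 2; j^3 = p^3 is a perfect cube, so E-series; the 5-jet and mu = 8 give E_8.

Type E8, Milnor number mu = 8.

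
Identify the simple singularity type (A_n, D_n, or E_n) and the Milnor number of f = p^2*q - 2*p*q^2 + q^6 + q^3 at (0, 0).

Type D_7, Milnor number mu = 7.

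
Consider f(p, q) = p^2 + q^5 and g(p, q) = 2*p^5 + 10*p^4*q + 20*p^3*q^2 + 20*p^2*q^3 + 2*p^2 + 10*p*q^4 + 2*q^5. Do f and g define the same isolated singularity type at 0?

Yes.

The Hessian of f at 0 has rank 1. Corank 1: A-series; mu = 4 gives A_4. The Hessian of g at 0 has rank 1. Corank 1: A-series; mu = 4 gives A_4. Both have type A_4, hence right-equivalent.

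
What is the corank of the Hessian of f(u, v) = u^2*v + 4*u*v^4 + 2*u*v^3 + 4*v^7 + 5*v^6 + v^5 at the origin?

The Hessian at 0 is [[0, 0], [0, 0]] of rank 0; hence corank 2.

2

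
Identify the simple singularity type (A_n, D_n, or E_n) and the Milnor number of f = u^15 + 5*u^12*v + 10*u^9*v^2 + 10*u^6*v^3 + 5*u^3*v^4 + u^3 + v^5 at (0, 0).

Type E_{8}, Milnor number mu = 8.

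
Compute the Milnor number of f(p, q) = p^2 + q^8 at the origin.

7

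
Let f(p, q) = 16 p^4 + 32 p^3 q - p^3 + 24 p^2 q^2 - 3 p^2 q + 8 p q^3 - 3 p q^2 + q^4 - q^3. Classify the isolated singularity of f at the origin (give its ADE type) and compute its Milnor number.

Type E6, Milnor number mu = 6.

The Hessian of f at 0 is [[0, 0], [0, 0]] with rank 0, so corank 2. A Groebner basis of the Jacobian ideal J(f) in C{p,q} is {q^4, p*q^2 + 5*q^3/6, p^2 + 2*p*q + q^2}; counting standard monomials gives mu = 6. Corank 2; j^3 = -(p + q)^3 is a perfect cube, so E-series; the 4-jet and mu = 6 give E_6.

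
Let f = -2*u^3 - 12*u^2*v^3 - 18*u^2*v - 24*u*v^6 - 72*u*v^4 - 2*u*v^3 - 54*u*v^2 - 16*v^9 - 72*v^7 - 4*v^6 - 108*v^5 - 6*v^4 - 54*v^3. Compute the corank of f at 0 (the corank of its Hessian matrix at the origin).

Hessian at 0 has rank 0.

2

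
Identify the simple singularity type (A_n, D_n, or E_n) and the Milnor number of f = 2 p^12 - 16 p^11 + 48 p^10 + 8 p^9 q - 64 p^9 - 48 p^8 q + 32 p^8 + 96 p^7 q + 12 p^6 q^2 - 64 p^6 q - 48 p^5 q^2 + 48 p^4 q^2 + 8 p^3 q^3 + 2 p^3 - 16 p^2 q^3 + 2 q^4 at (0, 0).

Type E_{6}, Milnor number mu = 6.

The Hessian of f at 0 has rank 0. Corank 2; j^3 = 2*p^3 is a perfect cube, so E-series; the 4-jet and mu = 6 give E_6.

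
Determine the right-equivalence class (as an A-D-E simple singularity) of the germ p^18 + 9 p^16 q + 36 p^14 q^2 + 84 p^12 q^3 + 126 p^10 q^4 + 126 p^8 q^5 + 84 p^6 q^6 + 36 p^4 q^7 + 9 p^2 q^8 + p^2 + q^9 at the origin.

A_{8}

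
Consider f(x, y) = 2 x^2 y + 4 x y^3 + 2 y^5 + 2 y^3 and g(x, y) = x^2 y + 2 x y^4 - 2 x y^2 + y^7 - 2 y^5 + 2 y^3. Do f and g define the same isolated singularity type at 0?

Yes.

The Hessian of f at 0 is [[0, 0], [0, 0]] with rank 0, so corank 2. A Groebner basis of the Jacobian ideal J(f) in C{x,y} is {y^3, x^2 + 3*y^2, x*y}; counting standard monomials gives mu = 4. Corank 2; j^3 = 2*y*(x^2 + y^2) splits into three distinct lines over C (the quadratic factor has nonzero discriminant), so D_4. The Hessian of g at 0 is [[0, 0], [0, 0]] with rank 0, so corank 2. A Groebner basis of the Jacobian ideal J(g) in C{x,y} is {y^3, x^2 + 2*y^2, x*y - y^2}; counting standard monomials gives mu = 4. Corank 2; j^3 = y*(x^2 - 2*x*y + 2*y^2) splits into three distinct lines over C (the quadratic factor has nonzero discriminant), so D_4. Both have type D_4, hence right-equivalent.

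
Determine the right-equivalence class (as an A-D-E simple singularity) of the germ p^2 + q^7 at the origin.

The Hessian of f at 0 has rank 1. Corank 1: A-series; mu = 6 gives A_6.

A6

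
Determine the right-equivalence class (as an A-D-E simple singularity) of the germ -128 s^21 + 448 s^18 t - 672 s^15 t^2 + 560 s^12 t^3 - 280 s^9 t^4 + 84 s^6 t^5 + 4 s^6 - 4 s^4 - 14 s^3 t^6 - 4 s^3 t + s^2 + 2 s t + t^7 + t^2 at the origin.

A6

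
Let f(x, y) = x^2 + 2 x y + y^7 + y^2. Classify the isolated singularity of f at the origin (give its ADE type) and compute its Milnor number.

Type A_6, Milnor number mu = 6.

The Hessian of f at 0 is [[2, 2], [2, 2]] with rank 1, so corank 1. A Groebner basis of the Jacobian ideal J(f) in C{x,y} is {y^6, x + y}; counting standard monomials gives mu = 6. Corank 1: A-series; mu = 6 gives A_6.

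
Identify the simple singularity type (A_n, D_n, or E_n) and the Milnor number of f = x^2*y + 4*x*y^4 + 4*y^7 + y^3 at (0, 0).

The Hessian of f at 0 has rank 0. Corank 2; j^3 = y*(x^2 + y^2) splits into three distinct lines over C (the quadratic factor has nonzero discriminant), so D_4.

Type D4, Milnor number mu = 4.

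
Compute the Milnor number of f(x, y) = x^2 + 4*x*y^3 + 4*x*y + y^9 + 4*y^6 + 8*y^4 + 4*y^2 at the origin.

8

The Hessian of f at 0 is [[2, 4], [4, 8]] with rank 1, so corank 1. A Groebner basis of the Jacobian ideal J(f) in C{x,y} is {x^2*y^2 - 2*x^2 - 6*x*y - 4*y^2, x^3 + 6*x^2*y + 12*x*y^2 - 4*x - 8*y, x/2 + y^3 + y}; counting standard monomials gives mu = 8. Corank 1: A-series; mu = 8 gives A_8.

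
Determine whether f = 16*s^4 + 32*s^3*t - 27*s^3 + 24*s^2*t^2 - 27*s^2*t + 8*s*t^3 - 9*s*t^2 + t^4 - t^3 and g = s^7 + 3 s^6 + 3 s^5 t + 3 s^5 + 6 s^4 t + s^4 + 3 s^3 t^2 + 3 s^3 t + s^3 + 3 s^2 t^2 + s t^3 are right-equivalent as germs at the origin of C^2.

No.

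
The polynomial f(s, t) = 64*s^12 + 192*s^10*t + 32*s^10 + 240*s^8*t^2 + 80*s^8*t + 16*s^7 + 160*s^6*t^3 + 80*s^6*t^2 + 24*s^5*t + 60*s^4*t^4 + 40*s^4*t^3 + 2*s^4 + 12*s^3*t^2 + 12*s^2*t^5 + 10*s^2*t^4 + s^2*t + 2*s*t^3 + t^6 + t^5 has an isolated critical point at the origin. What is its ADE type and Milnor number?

Type D_{7}, Milnor number mu = 7.

The Hessian of f at 0 has rank 0. Corank 2; j^3 = s^2*t has shape L^2 M (L != M), so D-series; mu = 7 gives D_7.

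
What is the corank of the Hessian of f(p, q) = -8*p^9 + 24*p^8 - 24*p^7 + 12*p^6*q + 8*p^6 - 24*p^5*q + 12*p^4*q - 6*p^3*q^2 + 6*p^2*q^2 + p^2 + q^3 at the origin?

1

The Hessian at 0 is [[2, 0], [0, 0]] of rank 1; hence corank 1.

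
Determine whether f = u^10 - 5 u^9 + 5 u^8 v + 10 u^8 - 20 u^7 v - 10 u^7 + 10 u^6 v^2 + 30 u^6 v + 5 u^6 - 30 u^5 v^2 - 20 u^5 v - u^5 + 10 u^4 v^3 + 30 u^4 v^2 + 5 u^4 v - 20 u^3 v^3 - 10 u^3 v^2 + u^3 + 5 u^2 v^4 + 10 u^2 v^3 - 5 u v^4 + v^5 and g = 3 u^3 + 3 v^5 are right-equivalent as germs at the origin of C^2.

Yes.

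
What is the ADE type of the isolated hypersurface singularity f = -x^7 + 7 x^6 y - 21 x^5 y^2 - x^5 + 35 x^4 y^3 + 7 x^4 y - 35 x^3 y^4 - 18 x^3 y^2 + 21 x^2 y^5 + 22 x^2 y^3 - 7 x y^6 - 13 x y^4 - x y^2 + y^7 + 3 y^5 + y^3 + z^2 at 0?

The Hessian of f at 0 is [[0, 0, 0], [0, 0, 0], [0, 0, 2]] with rank 1, so corank 2. A Groebner basis of the Jacobian ideal J(f) in C{x,y,z} is {x^4 + y^2/5, y^3, x*y - 4*y^2/5, z}; counting standard monomials gives mu = 6. Corank 2; j^3 = -y^2*(x - y) has shape L^2 M (L != M), so D-series; mu = 6 gives D_6.

D_6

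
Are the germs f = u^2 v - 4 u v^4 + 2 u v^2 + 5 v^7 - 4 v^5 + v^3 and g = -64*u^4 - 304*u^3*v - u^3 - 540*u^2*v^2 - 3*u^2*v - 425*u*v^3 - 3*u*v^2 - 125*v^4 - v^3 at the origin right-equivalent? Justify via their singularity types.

No.

The Hessian of f at 0 is [[0, 0], [0, 0]] with rank 0, so corank 2. A Groebner basis of the Jacobian ideal J(f) in C{u,v} is {2*u^2/3 + u*v^3 + 11*u*v/6 + 7*v^2/6, -u*v/2 + v^4 - v^2/2, u^3 - 3*u*v^2 - 2*v^3, u^2*v + 2*u*v^2 + v^3}; counting standard monomials gives mu = 8. Corank 2; j^3 = v*(u + v)^2 has shape L^2 M (L != M), so D-series; mu = 8 gives D_8. The Hessian of g at 0 is [[0, 0], [0, 0]] with rank 0, so corank 2. A Groebner basis of the Jacobian ideal J(g) in C{u,v} is {3*u^2/16 + 3*u*v/8 + v^4 + v^3/16 + 3*v^2/16, u^3 + 27*u^2/16 + 27*u*v/8 + 25*v^3/16 + 27*v^2/16, u^2*v - 17*u^2/16 - 17*u*v/8 - 65*v^3/48 - 17*v^2/16, u^2/2 + u*v^2 + u*v + 7*v^3/6 + v^2/2}; counting standard monomials gives mu = 7. Corank 2; j^3 = -(u + v)^3 is a perfect cube, so E-series; the 4-jet and mu = 7 give E_7. f is D_8 but g is E_7, hence not right-equivalent.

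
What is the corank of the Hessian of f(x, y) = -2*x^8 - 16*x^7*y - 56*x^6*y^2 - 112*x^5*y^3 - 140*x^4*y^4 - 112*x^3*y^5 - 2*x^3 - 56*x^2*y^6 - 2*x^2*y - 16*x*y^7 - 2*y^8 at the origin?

The Hessian at 0 is [[0, 0], [0, 0]] of rank 0; hence corank 2.

2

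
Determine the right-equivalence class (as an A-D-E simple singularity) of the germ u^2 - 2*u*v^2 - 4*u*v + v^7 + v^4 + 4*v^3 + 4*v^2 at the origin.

The Hessian of f at 0 is [[2, -4], [-4, 8]] with rank 1, so corank 1. A Groebner basis of the Jacobian ideal J(f) in C{u,v} is {u^3 - 6*u^2*v + 12*u^2 - 32*u*v + 16*u - 32*v, -u + v^2 + 2*v}; counting standard monomials gives mu = 6. Corank 1: A-series; mu = 6 gives A_6.

A_{6}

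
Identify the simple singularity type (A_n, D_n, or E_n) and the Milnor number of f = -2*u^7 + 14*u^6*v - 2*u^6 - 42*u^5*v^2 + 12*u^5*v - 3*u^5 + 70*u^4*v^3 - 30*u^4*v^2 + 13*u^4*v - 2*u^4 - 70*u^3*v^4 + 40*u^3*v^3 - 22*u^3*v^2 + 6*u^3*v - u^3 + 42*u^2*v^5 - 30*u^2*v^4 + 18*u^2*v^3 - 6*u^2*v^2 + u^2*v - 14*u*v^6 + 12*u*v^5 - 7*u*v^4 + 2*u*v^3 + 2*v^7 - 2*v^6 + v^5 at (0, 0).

The Hessian of f at 0 has rank 0. Corank 2; j^3 = -u^2*(u - v) has shape L^2 M (L != M), so D-series; mu = 8 gives D_8.

Type D8, Milnor number mu = 8.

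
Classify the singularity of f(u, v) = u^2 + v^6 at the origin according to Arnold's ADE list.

The Hessian of f at 0 is [[2, 0], [0, 0]] with rank 1, so corank 1. A Groebner basis of the Jacobian ideal J(f) in C{u,v} is {v^5, u}; counting standard monomials gives mu = 5. Corank 1: A-series; mu = 5 gives A_5.

A_5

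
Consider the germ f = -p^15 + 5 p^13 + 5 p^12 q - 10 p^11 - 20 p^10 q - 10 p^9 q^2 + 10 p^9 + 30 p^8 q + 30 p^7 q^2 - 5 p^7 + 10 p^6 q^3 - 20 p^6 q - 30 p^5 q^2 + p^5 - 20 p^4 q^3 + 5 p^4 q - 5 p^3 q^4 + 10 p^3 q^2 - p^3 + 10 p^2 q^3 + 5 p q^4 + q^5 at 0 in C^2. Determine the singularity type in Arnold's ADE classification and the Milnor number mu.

Type E8, Milnor number mu = 8.

The Hessian of f at 0 is [[0, 0], [0, 0]] with rank 0, so corank 2. A Groebner basis of the Jacobian ideal J(f) in C{p,q} is {q^5, p*q^3 + q^4/4, p^2}; counting standard monomials gives mu = 8. Corank 2; j^3 = -p^3 is a perfect cube, so E-series; the 5-jet and mu = 8 give E_8.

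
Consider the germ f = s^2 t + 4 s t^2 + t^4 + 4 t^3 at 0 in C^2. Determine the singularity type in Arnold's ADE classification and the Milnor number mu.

The Hessian of f at 0 is [[0, 0], [0, 0]] with rank 0, so corank 2. A Groebner basis of the Jacobian ideal J(f) in C{s,t} is {s^3 - 2*s^2 + 8*t^2, s^2/4 + t^3 - t^2, s*t + 2*t^2}; counting standard monomials gives mu = 5. Corank 2; j^3 = t*(s + 2*t)^2 has shape L^2 M (L != M), so D-series; mu = 5 gives D_5.

Type D_{5}, Milnor number mu = 5.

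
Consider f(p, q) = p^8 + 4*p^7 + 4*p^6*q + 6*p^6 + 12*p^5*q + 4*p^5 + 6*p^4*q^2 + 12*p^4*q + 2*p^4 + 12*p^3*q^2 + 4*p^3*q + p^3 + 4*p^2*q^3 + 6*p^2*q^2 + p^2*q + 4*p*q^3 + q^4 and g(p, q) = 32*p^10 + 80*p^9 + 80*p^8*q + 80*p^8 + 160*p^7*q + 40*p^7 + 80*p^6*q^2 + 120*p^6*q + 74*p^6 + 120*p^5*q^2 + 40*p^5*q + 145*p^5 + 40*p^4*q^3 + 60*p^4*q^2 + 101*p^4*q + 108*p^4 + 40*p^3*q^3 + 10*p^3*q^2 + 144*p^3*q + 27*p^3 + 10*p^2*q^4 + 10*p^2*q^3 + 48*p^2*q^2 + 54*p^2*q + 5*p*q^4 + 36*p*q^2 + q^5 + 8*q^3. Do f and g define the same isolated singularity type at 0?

No.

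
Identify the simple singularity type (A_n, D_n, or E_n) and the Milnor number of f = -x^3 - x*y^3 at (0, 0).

Type E_{7}, Milnor number mu = 7.

The Hessian of f at 0 has rank 0. Corank 2; j^3 = -x^3 is a perfect cube, so E-series; the 4-jet and mu = 7 give E_7.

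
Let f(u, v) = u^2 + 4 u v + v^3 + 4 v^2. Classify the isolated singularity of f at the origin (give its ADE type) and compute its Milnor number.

The Hessian of f at 0 is [[2, 4], [4, 8]] with rank 1, so corank 1. A Groebner basis of the Jacobian ideal J(f) in C{u,v} is {v^2, u + 2*v}; counting standard monomials gives mu = 2. Corank 1: A-series; mu = 2 gives A_2.

Type A_{2}, Milnor number mu = 2.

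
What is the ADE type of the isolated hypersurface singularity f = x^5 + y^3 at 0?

The Hessian of f at 0 has rank 0. Corank 2; j^3 = y^3 is a perfect cube, so E-series; the 5-jet and mu = 8 give E_8.

E_8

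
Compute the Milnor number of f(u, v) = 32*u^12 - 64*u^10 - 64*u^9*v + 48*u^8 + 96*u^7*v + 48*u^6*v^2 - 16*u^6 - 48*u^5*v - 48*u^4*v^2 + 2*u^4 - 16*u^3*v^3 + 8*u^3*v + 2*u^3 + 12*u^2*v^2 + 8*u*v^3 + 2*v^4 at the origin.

The Hessian of f at 0 is [[0, 0], [0, 0]] with rank 0, so corank 2. A Groebner basis of the Jacobian ideal J(f) in C{u,v} is {v^4, u*v^2 + v^3/3, u^2}; counting standard monomials gives mu = 6. Corank 2; j^3 = 2*u^3 is a perfect cube, so E-series; the 4-jet and mu = 6 give E_6.

6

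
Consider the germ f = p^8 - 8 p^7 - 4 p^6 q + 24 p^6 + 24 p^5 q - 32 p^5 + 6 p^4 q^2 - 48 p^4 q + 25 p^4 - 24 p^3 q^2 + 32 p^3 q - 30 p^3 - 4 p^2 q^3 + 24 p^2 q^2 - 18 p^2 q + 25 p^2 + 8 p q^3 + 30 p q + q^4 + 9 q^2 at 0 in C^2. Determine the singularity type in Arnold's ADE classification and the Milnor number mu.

The Hessian of f at 0 has rank 1. Corank 1: A-series; mu = 3 gives A_3.

Type A_3, Milnor number mu = 3.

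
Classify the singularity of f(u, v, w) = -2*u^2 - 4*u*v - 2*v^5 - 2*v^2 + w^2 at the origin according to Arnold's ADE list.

A_{4}

The Hessian of f at 0 has rank 2. Corank 1: A-series; mu = 4 gives A_4.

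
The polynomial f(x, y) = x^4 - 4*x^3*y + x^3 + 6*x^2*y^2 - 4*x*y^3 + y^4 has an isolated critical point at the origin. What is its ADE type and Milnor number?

Type E_{6}, Milnor number mu = 6.

The Hessian of f at 0 has rank 0. Corank 2; j^3 = x^3 is a perfect cube, so E-series; the 4-jet and mu = 6 give E_6.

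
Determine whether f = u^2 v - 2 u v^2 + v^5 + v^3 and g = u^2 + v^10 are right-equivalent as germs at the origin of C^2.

No.

The Hessian of f at 0 has rank 0. Corank 2; j^3 = v*(u - v)^2 has shape L^2 M (L != M), so D-series; mu = 6 gives D_6. The Hessian of g at 0 has rank 1. Corank 1: A-series; mu = 9 gives A_9. f is D_6 but g is A_9, hence not right-equivalent.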